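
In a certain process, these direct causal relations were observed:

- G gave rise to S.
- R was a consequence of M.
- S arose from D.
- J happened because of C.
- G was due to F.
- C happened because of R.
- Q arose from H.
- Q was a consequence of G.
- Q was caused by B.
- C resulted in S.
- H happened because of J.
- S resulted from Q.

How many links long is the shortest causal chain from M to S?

3

Shortest chain: M → R → C → S.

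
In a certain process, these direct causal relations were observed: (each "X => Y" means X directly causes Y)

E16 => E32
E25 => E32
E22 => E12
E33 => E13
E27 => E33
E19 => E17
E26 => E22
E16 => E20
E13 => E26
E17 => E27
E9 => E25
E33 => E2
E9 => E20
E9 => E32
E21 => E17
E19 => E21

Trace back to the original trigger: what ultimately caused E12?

Tracing upstream from E12: E12 ← E22 ← E26 ← E13 ← E33 ← E27 ← E17 ← E19.
E19 has no stated cause, so it is the root.

E19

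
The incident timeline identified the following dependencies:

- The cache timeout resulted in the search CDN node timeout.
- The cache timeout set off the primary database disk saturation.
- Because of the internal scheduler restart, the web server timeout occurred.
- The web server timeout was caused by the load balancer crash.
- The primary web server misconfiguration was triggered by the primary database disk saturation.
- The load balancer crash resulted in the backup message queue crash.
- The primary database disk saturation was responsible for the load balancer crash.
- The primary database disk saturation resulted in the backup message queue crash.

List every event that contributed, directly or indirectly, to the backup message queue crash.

the cache timeout, the load balancer crash, the primary database disk saturation

Immediate causes of the backup message queue crash: the primary database disk saturation, the load balancer crash.
Further upstream: the cache timeout.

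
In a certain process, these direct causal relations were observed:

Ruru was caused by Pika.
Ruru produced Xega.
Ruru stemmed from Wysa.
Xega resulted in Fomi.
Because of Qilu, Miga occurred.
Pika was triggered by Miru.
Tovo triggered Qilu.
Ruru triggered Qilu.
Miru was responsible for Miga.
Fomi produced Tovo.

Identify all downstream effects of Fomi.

Direct effects: Tovo.
2 steps out: Qilu.
3 steps out: Miga.
Not reachable from it: Miru, Pika, Ruru, Xega, Wysa.

Miga, Qilu, Tovo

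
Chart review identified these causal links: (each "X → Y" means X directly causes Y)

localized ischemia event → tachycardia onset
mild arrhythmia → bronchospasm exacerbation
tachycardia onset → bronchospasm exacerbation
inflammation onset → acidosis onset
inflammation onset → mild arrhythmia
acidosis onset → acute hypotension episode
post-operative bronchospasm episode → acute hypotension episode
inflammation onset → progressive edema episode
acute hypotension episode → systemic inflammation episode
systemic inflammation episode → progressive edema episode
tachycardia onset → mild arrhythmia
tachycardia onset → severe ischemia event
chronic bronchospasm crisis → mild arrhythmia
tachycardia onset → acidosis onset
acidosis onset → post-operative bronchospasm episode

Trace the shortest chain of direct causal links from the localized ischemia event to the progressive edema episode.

the localized ischemia event → the tachycardia onset
the tachycardia onset → the acidosis onset
the acidosis onset → the acute hypotension episode
the acute hypotension episode → the systemic inflammation episode
the systemic inflammation episode → the progressive edema episode
Length: 5 steps.

the localized ischemia event → the tachycardia onset → the acidosis onset → the acute hypotension episode → the systemic inflammation episode → the progressive edema episode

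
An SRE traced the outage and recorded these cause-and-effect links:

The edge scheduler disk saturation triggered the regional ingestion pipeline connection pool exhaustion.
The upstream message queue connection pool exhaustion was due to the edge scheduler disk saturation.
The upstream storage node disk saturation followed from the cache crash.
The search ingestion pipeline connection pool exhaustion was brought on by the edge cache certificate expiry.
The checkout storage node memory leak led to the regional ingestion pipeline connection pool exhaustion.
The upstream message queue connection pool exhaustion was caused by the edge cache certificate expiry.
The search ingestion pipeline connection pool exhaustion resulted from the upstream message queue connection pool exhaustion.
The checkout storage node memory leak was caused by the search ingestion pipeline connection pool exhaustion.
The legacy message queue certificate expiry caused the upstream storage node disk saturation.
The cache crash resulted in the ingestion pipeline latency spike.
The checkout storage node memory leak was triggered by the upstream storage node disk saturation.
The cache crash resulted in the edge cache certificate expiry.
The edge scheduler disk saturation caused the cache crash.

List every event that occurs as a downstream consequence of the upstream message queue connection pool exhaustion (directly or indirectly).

Direct effects: the search ingestion pipeline connection pool exhaustion.
2 steps out: the checkout storage node memory leak.
3 steps out: the regional ingestion pipeline connection pool exhaustion.
Not reachable from it: the edge scheduler disk saturation, the cache crash, the ingestion pipeline latency spike, the legacy message queue certificate expiry, the edge cache certificate expiry, the upstream storage node disk saturation.

the checkout storage node memory leak, the regional ingestion pipeline connection pool exhaustion, the search ingestion pipeline connection pool exhaustion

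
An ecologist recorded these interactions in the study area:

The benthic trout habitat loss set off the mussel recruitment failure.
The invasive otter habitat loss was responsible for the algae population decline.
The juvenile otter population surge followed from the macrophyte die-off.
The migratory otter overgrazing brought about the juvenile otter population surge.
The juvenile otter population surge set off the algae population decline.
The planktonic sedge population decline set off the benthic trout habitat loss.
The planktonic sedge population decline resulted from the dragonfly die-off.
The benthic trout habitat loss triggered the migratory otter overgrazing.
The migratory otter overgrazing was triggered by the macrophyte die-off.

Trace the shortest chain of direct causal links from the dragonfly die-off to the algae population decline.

the dragonfly die-off → the planktonic sedge population decline → the benthic trout habitat loss → the migratory otter overgrazing → the juvenile otter population surge → the algae population decline

the dragonfly die-off → the planktonic sedge population decline
the planktonic sedge population decline → the benthic trout habitat loss
the benthic trout habitat loss → the migratory otter overgrazing
the migratory otter overgrazing → the juvenile otter population surge
the juvenile otter population surge → the algae population decline
Length: 5 steps.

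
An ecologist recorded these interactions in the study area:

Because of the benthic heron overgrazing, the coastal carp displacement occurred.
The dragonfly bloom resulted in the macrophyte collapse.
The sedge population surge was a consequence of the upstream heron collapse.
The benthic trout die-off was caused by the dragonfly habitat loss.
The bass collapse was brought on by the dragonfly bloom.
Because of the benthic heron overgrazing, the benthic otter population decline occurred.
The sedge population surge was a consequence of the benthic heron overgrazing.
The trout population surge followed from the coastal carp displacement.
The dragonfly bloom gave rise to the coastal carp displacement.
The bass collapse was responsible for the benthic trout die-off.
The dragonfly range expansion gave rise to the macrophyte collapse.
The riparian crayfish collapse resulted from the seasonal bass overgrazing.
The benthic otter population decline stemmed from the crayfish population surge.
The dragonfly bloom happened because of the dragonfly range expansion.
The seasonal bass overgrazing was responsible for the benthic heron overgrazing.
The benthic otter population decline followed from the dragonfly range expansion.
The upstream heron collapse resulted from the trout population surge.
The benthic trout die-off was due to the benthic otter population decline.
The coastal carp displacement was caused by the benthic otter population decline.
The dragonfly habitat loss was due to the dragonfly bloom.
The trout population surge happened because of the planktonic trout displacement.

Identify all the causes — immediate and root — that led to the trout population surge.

Immediate causes of the trout population surge: the planktonic trout displacement, the coastal carp displacement.
Further upstream: the dragonfly range expansion, the seasonal bass overgrazing, the dragonfly bloom, the benthic heron overgrazing, the crayfish population surge, the benthic otter population decline.

the benthic heron overgrazing, the benthic otter population decline, the coastal carp displacement, the crayfish population surge, the dragonfly bloom, the dragonfly range expansion, the planktonic trout displacement, the seasonal bass overgrazing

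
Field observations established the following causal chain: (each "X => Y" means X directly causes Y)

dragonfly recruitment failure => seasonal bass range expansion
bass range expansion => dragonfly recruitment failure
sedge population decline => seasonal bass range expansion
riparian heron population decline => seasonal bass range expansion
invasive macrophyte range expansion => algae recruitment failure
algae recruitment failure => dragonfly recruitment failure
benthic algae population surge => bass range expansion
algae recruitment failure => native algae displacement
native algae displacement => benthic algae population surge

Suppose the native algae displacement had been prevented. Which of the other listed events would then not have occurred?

Downstream of the native algae displacement: the benthic algae population surge, the bass range expansion, the dragonfly recruitment failure, the seasonal bass range expansion.
Of those, still caused via another path: the dragonfly recruitment failure, the seasonal bass range expansion.
The remainder have no surviving cause.

the bass range expansion, the benthic algae population surge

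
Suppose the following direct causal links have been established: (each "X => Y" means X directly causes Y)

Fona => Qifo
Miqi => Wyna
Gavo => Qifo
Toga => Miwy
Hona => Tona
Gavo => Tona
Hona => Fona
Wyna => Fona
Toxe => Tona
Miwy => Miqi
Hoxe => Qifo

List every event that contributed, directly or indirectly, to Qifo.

Fona, Gavo, Hona, Hoxe, Miqi, Miwy, Toga, Wyna

Immediate causes of Qifo: Hoxe, Fona, Gavo.
Further upstream: Hona, Toga, Miwy, Miqi, Wyna.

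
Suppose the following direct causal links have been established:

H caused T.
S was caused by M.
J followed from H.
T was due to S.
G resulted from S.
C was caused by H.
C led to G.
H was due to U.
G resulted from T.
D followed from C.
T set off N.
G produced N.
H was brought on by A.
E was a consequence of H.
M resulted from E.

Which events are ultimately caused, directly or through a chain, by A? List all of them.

C, D, E, G, H, J, M, N, S, T

Direct effects: H.
2 steps out: E, J, C, T.
3 steps out: M, D, G, N.
4 steps out: S.
Not reachable from it: U.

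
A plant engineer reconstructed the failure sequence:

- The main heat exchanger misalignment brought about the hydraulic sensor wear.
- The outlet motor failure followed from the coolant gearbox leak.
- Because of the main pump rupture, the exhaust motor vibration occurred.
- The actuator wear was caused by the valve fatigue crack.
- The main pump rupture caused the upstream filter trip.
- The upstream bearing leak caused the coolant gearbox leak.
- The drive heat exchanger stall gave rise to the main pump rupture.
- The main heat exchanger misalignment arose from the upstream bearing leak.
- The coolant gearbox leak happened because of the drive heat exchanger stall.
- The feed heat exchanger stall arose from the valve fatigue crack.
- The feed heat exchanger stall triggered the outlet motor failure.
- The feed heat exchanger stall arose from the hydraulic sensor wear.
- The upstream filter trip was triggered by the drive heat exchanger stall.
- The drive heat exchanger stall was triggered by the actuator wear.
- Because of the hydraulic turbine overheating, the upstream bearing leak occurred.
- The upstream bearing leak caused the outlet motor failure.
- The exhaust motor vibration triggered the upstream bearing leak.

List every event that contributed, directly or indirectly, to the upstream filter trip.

Immediate causes of the upstream filter trip: the drive heat exchanger stall, the main pump rupture.
Further upstream: the valve fatigue crack, the actuator wear.

the actuator wear, the drive heat exchanger stall, the main pump rupture, the valve fatigue crack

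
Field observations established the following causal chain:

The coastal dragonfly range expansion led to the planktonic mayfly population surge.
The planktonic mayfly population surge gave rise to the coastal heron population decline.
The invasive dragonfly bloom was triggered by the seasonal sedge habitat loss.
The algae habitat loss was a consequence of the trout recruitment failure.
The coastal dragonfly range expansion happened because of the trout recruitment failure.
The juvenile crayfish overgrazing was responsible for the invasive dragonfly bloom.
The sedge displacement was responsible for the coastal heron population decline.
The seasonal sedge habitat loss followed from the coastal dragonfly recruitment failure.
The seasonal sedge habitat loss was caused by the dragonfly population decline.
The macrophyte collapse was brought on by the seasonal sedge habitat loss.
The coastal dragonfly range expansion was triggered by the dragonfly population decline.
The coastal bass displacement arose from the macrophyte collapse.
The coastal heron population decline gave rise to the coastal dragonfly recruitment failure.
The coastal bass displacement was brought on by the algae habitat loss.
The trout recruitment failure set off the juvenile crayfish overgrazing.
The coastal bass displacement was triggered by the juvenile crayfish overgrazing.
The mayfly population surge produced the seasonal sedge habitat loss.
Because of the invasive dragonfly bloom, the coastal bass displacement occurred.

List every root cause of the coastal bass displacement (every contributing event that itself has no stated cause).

Tracing upstream from the coastal bass displacement: the coastal bass displacement ← the juvenile crayfish overgrazing ← the trout recruitment failure.
A separate upstream branch: the coastal bass displacement ← the invasive dragonfly bloom ← the seasonal sedge habitat loss ← the dragonfly population decline.
A separate upstream branch: the coastal bass displacement ← the invasive dragonfly bloom ← the seasonal sedge habitat loss ← the mayfly population surge.
A separate upstream branch: the coastal bass displacement ← the invasive dragonfly bloom ← the seasonal sedge habitat loss ← the coastal dragonfly recruitment failure ← the coastal heron population decline ← the sedge displacement.
Each of those chain origins has no stated cause.

the dragonfly population decline, the mayfly population surge, the sedge displacement, the trout recruitment failure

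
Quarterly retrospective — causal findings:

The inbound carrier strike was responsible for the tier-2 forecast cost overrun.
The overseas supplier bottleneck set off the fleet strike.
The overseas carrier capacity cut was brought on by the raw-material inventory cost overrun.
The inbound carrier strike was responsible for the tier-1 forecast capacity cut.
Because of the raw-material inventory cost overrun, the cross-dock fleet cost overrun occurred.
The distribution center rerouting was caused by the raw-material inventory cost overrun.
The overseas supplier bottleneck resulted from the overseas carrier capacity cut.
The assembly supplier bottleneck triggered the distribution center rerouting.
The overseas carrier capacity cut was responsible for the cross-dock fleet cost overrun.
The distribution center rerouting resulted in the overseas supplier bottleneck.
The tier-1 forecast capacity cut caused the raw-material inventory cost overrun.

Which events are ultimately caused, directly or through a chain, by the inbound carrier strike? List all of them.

Direct effects: the tier-2 forecast cost overrun, the tier-1 forecast capacity cut.
2 steps out: the raw-material inventory cost overrun.
3 steps out: the overseas carrier capacity cut, the distribution center rerouting, the cross-dock fleet cost overrun.
4 steps out: the overseas supplier bottleneck.
5 steps out: the fleet strike.
Not reachable from it: the assembly supplier bottleneck.

the cross-dock fleet cost overrun, the distribution center rerouting, the fleet strike, the overseas carrier capacity cut, the overseas supplier bottleneck, the raw-material inventory cost overrun, the tier-1 forecast capacity cut, the tier-2 forecast cost overrun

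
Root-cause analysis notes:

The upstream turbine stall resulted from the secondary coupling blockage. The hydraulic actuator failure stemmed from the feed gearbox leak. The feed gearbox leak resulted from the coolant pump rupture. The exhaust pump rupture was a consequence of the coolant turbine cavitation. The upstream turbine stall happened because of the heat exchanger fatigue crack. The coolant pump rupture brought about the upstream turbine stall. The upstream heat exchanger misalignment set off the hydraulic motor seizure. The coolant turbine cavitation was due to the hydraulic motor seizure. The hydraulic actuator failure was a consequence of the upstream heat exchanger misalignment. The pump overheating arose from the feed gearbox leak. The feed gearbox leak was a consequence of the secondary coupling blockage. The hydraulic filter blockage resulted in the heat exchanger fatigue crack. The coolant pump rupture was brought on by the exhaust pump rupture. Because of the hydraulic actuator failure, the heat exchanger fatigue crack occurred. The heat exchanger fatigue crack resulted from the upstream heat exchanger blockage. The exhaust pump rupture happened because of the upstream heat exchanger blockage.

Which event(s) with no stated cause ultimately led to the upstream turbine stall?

Tracing upstream from the upstream turbine stall: the upstream turbine stall ← the heat exchanger fatigue crack ← the hydraulic filter blockage.
A separate upstream branch: the upstream turbine stall ← the heat exchanger fatigue crack ← the hydraulic actuator failure ← the upstream heat exchanger misalignment.
A separate upstream branch: the upstream turbine stall ← the heat exchanger fatigue crack ← the upstream heat exchanger blockage.
A separate upstream branch: the upstream turbine stall ← the secondary coupling blockage.
Each of those chain origins has no stated cause.

the hydraulic filter blockage, the secondary coupling blockage, the upstream heat exchanger blockage, the upstream heat exchanger misalignment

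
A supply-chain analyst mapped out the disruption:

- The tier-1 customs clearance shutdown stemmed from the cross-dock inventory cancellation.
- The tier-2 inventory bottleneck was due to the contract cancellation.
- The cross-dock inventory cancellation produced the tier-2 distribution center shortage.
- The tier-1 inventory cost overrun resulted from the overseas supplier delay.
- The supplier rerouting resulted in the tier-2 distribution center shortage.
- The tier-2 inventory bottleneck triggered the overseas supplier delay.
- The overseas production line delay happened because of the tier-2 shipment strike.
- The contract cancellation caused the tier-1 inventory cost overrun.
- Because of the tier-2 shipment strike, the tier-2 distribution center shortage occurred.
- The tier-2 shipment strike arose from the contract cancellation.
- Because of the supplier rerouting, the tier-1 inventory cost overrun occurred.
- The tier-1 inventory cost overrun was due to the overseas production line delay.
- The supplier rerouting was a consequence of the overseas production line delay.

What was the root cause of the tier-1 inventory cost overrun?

Tracing upstream from the tier-1 inventory cost overrun: the tier-1 inventory cost overrun ← the contract cancellation.
The contract cancellation has no stated cause, so it is the root.

the contract cancellation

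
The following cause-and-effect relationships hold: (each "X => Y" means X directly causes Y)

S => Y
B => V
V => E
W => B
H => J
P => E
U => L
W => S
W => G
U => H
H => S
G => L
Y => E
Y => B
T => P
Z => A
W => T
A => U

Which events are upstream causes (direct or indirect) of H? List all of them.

A, U, Z

Immediate cause of H: U.
Further upstream: Z, A.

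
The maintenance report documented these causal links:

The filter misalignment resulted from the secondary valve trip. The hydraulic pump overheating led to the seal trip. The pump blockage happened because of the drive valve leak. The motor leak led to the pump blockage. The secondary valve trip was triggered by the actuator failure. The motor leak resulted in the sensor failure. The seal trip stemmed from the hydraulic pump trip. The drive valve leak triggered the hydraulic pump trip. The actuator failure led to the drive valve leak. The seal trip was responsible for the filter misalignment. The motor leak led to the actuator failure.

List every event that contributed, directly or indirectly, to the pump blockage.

the actuator failure, the drive valve leak, the motor leak

Immediate causes of the pump blockage: the motor leak, the drive valve leak.
Further upstream: the actuator failure.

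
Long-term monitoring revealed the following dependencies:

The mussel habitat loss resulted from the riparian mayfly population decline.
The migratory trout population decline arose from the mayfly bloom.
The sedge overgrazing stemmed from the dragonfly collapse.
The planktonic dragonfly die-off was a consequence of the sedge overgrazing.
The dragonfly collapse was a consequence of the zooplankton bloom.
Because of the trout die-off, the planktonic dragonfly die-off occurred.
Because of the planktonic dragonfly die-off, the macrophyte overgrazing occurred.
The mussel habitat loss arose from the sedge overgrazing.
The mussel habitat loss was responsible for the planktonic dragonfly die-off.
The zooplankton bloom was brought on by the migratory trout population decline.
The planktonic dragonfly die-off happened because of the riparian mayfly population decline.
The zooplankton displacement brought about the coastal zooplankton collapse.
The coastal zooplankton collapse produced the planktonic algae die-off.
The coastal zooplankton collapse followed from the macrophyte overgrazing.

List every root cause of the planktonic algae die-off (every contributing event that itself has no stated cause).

the mayfly bloom, the riparian mayfly population decline, the trout die-off, the zooplankton displacement

Tracing upstream from the planktonic algae die-off: the planktonic algae die-off ← the coastal zooplankton collapse ← the macrophyte overgrazing ← the planktonic dragonfly die-off ← the riparian mayfly population decline.
A separate upstream branch: the planktonic algae die-off ← the coastal zooplankton collapse ← the macrophyte overgrazing ← the planktonic dragonfly die-off ← the sedge overgrazing ← the dragonfly collapse ← the zooplankton bloom ← the migratory trout population decline ← the mayfly bloom.
A separate upstream branch: the planktonic algae die-off ← the coastal zooplankton collapse ← the macrophyte overgrazing ← the planktonic dragonfly die-off ← the trout die-off.
A separate upstream branch: the planktonic algae die-off ← the coastal zooplankton collapse ← the zooplankton displacement.
Each of those chain origins has no stated cause.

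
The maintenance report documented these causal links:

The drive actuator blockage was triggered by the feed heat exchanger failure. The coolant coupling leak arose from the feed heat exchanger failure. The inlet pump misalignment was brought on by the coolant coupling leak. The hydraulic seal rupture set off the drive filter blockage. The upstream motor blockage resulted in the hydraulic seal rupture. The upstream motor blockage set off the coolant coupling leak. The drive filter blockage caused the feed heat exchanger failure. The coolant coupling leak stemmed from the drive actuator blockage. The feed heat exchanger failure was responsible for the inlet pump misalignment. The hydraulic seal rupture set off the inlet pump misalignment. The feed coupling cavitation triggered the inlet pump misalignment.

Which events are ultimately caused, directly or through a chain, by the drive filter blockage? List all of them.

Direct effects: the feed heat exchanger failure.
2 steps out: the drive actuator blockage, the coolant coupling leak, the inlet pump misalignment.
Not reachable from it: the upstream motor blockage, the hydraulic seal rupture, the feed coupling cavitation.

the coolant coupling leak, the drive actuator blockage, the feed heat exchanger failure, the inlet pump misalignment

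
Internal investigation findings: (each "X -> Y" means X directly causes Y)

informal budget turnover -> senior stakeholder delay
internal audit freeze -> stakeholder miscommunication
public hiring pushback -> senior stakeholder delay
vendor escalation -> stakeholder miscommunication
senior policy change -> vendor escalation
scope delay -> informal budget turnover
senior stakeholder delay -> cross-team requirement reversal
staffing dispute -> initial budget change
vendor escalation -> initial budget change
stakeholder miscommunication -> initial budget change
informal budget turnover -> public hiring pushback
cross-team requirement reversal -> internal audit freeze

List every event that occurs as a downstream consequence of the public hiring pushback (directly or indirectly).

the cross-team requirement reversal, the initial budget change, the internal audit freeze, the senior stakeholder delay, the stakeholder miscommunication

Direct effects: the senior stakeholder delay.
2 steps out: the cross-team requirement reversal.
3 steps out: the internal audit freeze.
4 steps out: the stakeholder miscommunication.
5 steps out: the initial budget change.
Not reachable from it: the scope delay, the informal budget turnover, the staffing dispute, the senior policy change, the vendor escalation.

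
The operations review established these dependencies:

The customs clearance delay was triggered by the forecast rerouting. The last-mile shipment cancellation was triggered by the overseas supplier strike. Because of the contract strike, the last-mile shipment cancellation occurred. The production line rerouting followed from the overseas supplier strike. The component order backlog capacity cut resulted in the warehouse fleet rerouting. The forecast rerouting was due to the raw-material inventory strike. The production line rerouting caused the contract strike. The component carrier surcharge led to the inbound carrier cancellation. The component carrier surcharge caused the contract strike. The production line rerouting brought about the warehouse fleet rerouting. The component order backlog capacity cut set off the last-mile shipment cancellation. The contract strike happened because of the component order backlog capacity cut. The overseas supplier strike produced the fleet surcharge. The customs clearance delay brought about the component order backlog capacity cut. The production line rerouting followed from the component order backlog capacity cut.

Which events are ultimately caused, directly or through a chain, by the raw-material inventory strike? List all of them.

the component order backlog capacity cut, the contract strike, the customs clearance delay, the forecast rerouting, the last-mile shipment cancellation, the production line rerouting, the warehouse fleet rerouting

Direct effects: the forecast rerouting.
2 steps out: the customs clearance delay.
3 steps out: the component order backlog capacity cut.
4 steps out: the production line rerouting, the warehouse fleet rerouting, the contract strike, the last-mile shipment cancellation.
Not reachable from it: the component carrier surcharge, the inbound carrier cancellation, the overseas supplier strike, the fleet surcharge.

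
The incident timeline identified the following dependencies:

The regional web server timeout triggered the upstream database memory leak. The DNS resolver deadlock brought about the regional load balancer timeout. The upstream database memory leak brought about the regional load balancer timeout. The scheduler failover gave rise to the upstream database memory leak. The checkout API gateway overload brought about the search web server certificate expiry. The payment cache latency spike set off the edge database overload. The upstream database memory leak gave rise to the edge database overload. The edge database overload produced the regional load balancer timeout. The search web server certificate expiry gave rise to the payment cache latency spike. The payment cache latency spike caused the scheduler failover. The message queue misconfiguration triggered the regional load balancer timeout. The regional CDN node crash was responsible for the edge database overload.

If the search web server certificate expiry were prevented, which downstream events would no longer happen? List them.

the payment cache latency spike, the scheduler failover

Downstream of the search web server certificate expiry: the payment cache latency spike, the scheduler failover, the upstream database memory leak, the edge database overload, the regional load balancer timeout.
Of those, still caused via another path: the upstream database memory leak, the edge database overload, the regional load balancer timeout.
The remainder have no surviving cause.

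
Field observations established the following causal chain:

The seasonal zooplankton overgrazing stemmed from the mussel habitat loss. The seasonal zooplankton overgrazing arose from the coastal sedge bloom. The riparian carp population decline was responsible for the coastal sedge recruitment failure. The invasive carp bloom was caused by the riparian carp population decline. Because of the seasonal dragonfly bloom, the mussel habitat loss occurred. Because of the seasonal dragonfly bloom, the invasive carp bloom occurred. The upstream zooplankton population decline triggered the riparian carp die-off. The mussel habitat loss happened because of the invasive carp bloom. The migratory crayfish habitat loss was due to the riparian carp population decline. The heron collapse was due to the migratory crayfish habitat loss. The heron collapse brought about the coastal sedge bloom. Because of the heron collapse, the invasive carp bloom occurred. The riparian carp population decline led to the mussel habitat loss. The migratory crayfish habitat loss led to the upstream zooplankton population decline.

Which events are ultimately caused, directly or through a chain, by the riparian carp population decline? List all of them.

Direct effects: the migratory crayfish habitat loss, the coastal sedge recruitment failure, the invasive carp bloom, the mussel habitat loss.
2 steps out: the heron collapse, the upstream zooplankton population decline, the seasonal zooplankton overgrazing.
3 steps out: the riparian carp die-off, the coastal sedge bloom.
Not reachable from it: the seasonal dragonfly bloom.

the coastal sedge bloom, the coastal sedge recruitment failure, the heron collapse, the invasive carp bloom, the migratory crayfish habitat loss, the mussel habitat loss, the riparian carp die-off, the seasonal zooplankton overgrazing, the upstream zooplankton population decline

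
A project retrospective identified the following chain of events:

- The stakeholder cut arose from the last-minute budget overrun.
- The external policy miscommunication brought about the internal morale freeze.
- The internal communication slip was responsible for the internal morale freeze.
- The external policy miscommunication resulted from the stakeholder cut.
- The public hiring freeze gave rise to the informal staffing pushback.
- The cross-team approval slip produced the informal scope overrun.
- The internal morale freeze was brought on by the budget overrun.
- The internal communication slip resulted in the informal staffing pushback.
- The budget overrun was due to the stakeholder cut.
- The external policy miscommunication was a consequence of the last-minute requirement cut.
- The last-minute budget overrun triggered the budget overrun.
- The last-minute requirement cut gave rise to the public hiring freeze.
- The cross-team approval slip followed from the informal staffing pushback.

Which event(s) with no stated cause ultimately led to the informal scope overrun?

the internal communication slip, the last-minute requirement cut

Tracing upstream from the informal scope overrun: the informal scope overrun ← the cross-team approval slip ← the informal staffing pushback ← the public hiring freeze ← the last-minute requirement cut.
A separate upstream branch: the informal scope overrun ← the cross-team approval slip ← the informal staffing pushback ← the internal communication slip.
Each of those chain origins has no stated cause.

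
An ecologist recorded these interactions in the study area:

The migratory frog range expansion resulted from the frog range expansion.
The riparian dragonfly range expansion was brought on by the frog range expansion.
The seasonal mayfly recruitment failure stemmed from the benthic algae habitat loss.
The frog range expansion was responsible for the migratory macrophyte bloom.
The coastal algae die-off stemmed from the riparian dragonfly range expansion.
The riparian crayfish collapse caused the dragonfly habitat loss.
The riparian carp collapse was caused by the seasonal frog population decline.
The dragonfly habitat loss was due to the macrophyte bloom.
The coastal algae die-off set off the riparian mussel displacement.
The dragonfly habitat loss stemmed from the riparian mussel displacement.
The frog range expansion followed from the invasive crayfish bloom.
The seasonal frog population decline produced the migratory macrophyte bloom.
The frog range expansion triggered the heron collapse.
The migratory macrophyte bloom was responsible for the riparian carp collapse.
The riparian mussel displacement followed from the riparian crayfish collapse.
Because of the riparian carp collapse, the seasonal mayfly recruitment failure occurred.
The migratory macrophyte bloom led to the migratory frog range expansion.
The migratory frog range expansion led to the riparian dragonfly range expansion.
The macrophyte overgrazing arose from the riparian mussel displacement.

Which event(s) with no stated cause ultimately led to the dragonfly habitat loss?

Tracing upstream from the dragonfly habitat loss: the dragonfly habitat loss ← the riparian mussel displacement ← the coastal algae die-off ← the riparian dragonfly range expansion ← the frog range expansion ← the invasive crayfish bloom.
A separate upstream branch: the dragonfly habitat loss ← the riparian mussel displacement ← the coastal algae die-off ← the riparian dragonfly range expansion ← the migratory frog range expansion ← the migratory macrophyte bloom ← the seasonal frog population decline.
A separate upstream branch: the dragonfly habitat loss ← the riparian crayfish collapse.
A separate upstream branch: the dragonfly habitat loss ← the macrophyte bloom.
Each of those chain origins has no stated cause.

the invasive crayfish bloom, the macrophyte bloom, the riparian crayfish collapse, the seasonal frog population decline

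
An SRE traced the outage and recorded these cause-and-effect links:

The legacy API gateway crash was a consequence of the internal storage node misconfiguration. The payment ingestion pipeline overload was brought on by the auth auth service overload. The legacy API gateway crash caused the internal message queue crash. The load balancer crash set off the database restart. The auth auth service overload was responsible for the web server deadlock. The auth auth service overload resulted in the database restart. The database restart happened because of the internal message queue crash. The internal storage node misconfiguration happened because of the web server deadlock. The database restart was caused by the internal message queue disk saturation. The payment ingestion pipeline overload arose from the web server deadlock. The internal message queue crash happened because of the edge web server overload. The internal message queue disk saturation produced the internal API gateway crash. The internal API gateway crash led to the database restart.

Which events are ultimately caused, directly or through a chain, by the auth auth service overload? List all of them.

the database restart, the internal message queue crash, the internal storage node misconfiguration, the legacy API gateway crash, the payment ingestion pipeline overload, the web server deadlock

Direct effects: the web server deadlock, the payment ingestion pipeline overload, the database restart.
2 steps out: the internal storage node misconfiguration.
3 steps out: the legacy API gateway crash.
4 steps out: the internal message queue crash.
Not reachable from it: the load balancer crash, the edge web server overload, the internal message queue disk saturation, the internal API gateway crash.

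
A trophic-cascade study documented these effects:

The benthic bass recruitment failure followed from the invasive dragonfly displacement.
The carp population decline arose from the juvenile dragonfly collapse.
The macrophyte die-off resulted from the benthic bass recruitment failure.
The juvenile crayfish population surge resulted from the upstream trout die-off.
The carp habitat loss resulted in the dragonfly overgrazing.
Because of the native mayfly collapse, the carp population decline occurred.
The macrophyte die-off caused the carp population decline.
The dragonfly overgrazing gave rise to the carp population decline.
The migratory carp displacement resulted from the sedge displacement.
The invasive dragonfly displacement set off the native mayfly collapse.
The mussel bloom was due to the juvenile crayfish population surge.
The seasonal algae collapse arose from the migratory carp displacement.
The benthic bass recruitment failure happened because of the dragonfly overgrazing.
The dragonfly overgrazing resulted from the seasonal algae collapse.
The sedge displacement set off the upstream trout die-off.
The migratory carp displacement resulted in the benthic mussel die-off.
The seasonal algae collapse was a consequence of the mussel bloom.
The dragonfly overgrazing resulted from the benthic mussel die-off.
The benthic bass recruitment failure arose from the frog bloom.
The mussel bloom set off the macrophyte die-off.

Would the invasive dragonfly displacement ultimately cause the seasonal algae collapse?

The invasive dragonfly displacement leads to the native mayfly collapse, the benthic bass recruitment failure, the macrophyte die-off, the carp population decline; the seasonal algae collapse is not among them.

No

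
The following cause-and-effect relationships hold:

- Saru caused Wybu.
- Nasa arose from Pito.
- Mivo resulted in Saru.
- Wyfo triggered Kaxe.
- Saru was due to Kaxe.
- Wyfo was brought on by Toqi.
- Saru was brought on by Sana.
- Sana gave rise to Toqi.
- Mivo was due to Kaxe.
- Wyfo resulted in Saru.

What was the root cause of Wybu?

Sana

Tracing upstream from Wybu: Wybu ← Saru ← Sana.
Sana has no stated cause, so it is the root.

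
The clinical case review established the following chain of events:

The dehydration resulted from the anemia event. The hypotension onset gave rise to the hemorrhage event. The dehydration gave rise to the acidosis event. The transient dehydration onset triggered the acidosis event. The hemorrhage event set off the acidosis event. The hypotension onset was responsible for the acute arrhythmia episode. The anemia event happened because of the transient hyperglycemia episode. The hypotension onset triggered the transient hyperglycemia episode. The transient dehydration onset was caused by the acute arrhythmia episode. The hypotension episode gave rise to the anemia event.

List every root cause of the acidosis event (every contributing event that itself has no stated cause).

the hypotension episode, the hypotension onset

Tracing upstream from the acidosis event: the acidosis event ← the hemorrhage event ← the hypotension onset.
A separate upstream branch: the acidosis event ← the dehydration ← the anemia event ← the hypotension episode.
Each of those chain origins has no stated cause.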